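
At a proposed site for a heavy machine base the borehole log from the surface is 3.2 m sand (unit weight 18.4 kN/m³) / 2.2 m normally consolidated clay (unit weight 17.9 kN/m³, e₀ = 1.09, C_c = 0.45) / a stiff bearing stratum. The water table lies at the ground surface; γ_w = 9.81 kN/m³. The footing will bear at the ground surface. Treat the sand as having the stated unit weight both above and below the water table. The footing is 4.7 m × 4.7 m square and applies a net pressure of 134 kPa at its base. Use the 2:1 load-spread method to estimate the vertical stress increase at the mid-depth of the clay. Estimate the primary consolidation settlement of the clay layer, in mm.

S_c ≈ 143 mm

Mid-depth of clay below the ground surface: z = 3.2 + 2.2/2 = 4.3 m.
Total vertical stress at mid-clay: σ_v = 18.4×3.2 + 17.9×1.1 = 78.57 kPa.
Pore pressure: u = 9.81×(4.3 − 0) = 42.183 kPa.
Initial effective stress: σ'_0 = σ_v − u = 78.57 − 42.183 = 36.387 kPa.
Stress increase at mid-clay by the 2:1 spreading method:
Δσ = qBL/((B+z)(L+z)) = 134×4.7×4.7/((4.7+4.3)(4.7+4.3)) = 36.544 kPa
Final effective stress: σ'_f = σ'_0 + Δσ = 36.387 + 36.544 = 72.931 kPa.
Normally consolidated clay, so the full stress increment lies on the virgin compression line:
S_c = C_c·H/(1+e₀)·log₁₀(σ'_f/σ'_0) = 0.45×2.2/(1+1.09)×log₁₀(72.931/36.387)
    = 0.47368 × 0.30197 = 0.143 m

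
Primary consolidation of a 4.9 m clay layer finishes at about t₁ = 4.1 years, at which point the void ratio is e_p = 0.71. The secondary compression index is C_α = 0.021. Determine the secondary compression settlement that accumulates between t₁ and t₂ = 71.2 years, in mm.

Secondary compression: S_s = C_α·H/(1+e_p)·log₁₀(t₂/t₁)
S_s = 0.021×4.9/(1+0.71)×log₁₀(71.2/4.1)
    = 0.06018 × 1.24 = 0.0746 m

S_s ≈ 74.6 mm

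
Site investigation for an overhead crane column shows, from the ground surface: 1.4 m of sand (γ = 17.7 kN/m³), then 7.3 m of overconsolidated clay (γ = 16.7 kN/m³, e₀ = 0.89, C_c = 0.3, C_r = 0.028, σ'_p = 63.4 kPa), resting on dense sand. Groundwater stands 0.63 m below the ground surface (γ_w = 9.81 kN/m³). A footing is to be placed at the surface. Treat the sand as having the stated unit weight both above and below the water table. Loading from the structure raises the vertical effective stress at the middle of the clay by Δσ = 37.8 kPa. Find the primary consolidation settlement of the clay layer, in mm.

Mid-depth of clay below the ground surface: z = 1.4 + 7.3/2 = 5.05 m.
Total vertical stress at mid-clay: σ_v = 17.7×1.4 + 16.7×3.65 = 85.735 kPa.
Pore pressure: u = 9.81×(5.05 − 0.63) = 43.36 kPa.
Initial effective stress: σ'_0 = σ_v − u = 85.735 − 43.36 = 42.375 kPa.
Final effective stress: σ'_f = 42.375 + 37.8 = 80.175 kPa.
σ'_f = 80.175 > σ'_p = 63.4 kPa, so the stress path crosses the preconsolidation pressure — recompression up to σ'_p, then virgin compression beyond:
S_c = H/(1+e₀)·[C_r·log₁₀(σ'_p/σ'_0) + C_c·log₁₀(σ'_f/σ'_p)]
    = 7.3/1.89 × [0.028×log₁₀(63.4/42.375) + 0.3×log₁₀(80.175/63.4)]
    = 3.8624 × [0.0048994 + 0.030585] = 0.1371 m

S_c ≈ 137 mm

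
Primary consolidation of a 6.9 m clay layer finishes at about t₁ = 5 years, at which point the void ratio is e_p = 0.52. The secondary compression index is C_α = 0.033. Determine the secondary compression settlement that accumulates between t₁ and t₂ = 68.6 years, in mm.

S_s ≈ 170 mm

Secondary compression: S_s = C_α·H/(1+e_p)·log₁₀(t₂/t₁)
S_s = 0.033×6.9/(1+0.52)×log₁₀(68.6/5)
    = 0.1498 × 1.137 = 0.1704 m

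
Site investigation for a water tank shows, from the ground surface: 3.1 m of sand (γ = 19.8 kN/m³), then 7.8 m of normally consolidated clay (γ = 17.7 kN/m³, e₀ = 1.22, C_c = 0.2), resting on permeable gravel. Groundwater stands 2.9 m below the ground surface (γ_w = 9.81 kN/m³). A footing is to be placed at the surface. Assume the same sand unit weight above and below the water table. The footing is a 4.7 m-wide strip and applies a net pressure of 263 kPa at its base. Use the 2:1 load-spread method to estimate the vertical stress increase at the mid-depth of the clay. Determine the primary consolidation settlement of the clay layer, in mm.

S_c ≈ 237 mm

Mid-depth of clay below the ground surface: z = 3.1 + 7.8/2 = 7 m.
Total vertical stress at mid-clay: σ_v = 19.8×3.1 + 17.7×3.9 = 130.41 kPa.
Pore pressure: u = 9.81×(7 − 2.9) = 40.221 kPa.
Initial effective stress: σ'_0 = σ_v − u = 130.41 − 40.221 = 90.189 kPa.
Stress increase at mid-clay by the 2:1 spreading method:
Δσ = qB/(B+z) = 263×4.7/(4.7+7) = 105.65 kPa
Final effective stress: σ'_f = σ'_0 + Δσ = 90.189 + 105.65 = 195.84 kPa.
Normally consolidated clay, so the full stress increment lies on the virgin compression line:
S_c = C_c·H/(1+e₀)·log₁₀(σ'_f/σ'_0) = 0.2×7.8/(1+1.22)×log₁₀(195.84/90.189)
    = 0.7027 × 0.33675 = 0.2366 m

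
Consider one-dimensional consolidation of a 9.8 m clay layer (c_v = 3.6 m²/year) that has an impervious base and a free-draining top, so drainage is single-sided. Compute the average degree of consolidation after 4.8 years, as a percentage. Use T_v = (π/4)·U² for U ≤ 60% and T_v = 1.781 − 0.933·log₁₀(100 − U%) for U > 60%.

U ≈ 47.9 %

Drainage path length: H_d = H = 9.8 m (single drainage).
T_v = c_v·t/H_d² = 3.6×4.8/9.8² = 0.17993.
T_v = 0.17993 corresponds to the U ≤ 60% branch:
U = √(4T_v/π) = 0.4786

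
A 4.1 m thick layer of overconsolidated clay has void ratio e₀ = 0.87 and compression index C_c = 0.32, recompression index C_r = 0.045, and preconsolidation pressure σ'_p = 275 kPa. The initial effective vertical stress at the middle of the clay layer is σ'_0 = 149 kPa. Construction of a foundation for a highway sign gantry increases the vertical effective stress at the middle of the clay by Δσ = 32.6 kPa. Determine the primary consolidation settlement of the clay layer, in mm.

Final effective stress: σ'_f = 149 + 32.6 = 181.6 kPa.
σ'_f = 181.6 ≤ σ'_p = 275 kPa, so the clay remains overconsolidated and only the recompression index applies:
S_c = C_r·H/(1+e₀)·log₁₀(σ'_f/σ'_0) = 0.045×4.1/1.87×log₁₀(181.6/149)
    = 0.098662 × 0.08593 = 0.008478 m

S_c ≈ 8.48 mm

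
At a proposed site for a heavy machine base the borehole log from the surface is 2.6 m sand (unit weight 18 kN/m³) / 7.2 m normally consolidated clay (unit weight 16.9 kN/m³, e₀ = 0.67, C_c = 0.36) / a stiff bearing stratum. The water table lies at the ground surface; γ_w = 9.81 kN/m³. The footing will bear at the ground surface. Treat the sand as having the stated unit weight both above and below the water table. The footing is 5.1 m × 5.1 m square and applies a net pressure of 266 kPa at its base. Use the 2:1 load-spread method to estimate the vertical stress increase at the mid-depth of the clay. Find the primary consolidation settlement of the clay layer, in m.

Mid-depth of clay below the ground surface: z = 2.6 + 7.2/2 = 6.2 m.
Total vertical stress at mid-clay: σ_v = 18×2.6 + 16.9×3.6 = 107.64 kPa.
Pore pressure: u = 9.81×(6.2 − 0) = 60.822 kPa.
Initial effective stress: σ'_0 = σ_v − u = 107.64 − 60.822 = 46.818 kPa.
Stress increase at mid-clay by the 2:1 spreading method:
Δσ = qBL/((B+z)(L+z)) = 266×5.1×5.1/((5.1+6.2)(5.1+6.2)) = 54.183 kPa
Final effective stress: σ'_f = σ'_0 + Δσ = 46.818 + 54.183 = 101 kPa.
Normally consolidated clay, so the full stress increment lies on the virgin compression line:
S_c = C_c·H/(1+e₀)·log₁₀(σ'_f/σ'_0) = 0.36×7.2/(1+0.67)×log₁₀(101/46.818)
    = 1.5521 × 0.33391 = 0.5183 m

S_c ≈ 0.518 m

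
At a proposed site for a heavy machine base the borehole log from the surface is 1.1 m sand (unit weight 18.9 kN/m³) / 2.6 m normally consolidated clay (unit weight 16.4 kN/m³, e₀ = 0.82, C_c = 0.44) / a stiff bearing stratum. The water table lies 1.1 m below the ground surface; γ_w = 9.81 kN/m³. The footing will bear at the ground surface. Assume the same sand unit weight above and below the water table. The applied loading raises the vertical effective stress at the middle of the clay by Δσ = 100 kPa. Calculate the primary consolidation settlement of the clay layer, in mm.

S_c ≈ 405 mm

Mid-depth of clay below the ground surface: z = 1.1 + 2.6/2 = 2.4 m.
Total vertical stress at mid-clay: σ_v = 18.9×1.1 + 16.4×1.3 = 42.11 kPa.
Pore pressure: u = 9.81×(2.4 − 1.1) = 12.753 kPa.
Initial effective stress: σ'_0 = σ_v − u = 42.11 − 12.753 = 29.357 kPa.
Final effective stress: σ'_f = σ'_0 + Δσ = 29.357 + 100 = 129.36 kPa.
Normally consolidated clay, so the full stress increment lies on the virgin compression line:
S_c = C_c·H/(1+e₀)·log₁₀(σ'_f/σ'_0) = 0.44×2.6/(1+0.82)×log₁₀(129.36/29.357)
    = 0.62857 × 0.64409 = 0.4049 m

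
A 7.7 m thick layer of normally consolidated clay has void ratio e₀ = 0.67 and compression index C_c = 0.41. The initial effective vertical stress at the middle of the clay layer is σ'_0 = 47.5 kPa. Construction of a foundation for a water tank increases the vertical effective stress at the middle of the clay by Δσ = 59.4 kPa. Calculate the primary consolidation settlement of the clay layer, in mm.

S_c ≈ 666 mm

Final effective stress: σ'_f = σ'_0 + Δσ = 47.5 + 59.4 = 106.9 kPa.
Normally consolidated clay, so the full stress increment lies on the virgin compression line:
S_c = C_c·H/(1+e₀)·log₁₀(σ'_f/σ'_0) = 0.41×7.7/(1+0.67)×log₁₀(106.9/47.5)
    = 1.8904 × 0.35228 = 0.666 m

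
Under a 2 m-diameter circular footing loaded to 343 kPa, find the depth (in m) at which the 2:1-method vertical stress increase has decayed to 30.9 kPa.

2:1 spreading — at depth z the loaded area has grown by z in each plan dimension:
qD²/(D+z)² = Δσ_z ⇒ z = D(√(q/Δσ_z) − 1) = 2×(√(343/30.9) − 1) = 4.663 m

z ≈ 4.66 m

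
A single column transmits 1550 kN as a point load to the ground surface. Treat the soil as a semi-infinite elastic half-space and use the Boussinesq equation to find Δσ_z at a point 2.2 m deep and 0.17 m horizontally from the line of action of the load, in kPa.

Boussinesq vertical stress below a point load on an elastic half-space:
Δσ_z = 3P/(2πz²) · [1 + (r/z)²]^(−5/2)
r/z = 0.17/2.2 = 0.077273; [1+(r/z)²]^(−5/2) = 0.98523.
Δσ_z = 3×1550/(2π×2.2²) × 0.98523 = 152.91 × 0.98523 = 150.7 kPa

Δσ_z ≈ 151 kPa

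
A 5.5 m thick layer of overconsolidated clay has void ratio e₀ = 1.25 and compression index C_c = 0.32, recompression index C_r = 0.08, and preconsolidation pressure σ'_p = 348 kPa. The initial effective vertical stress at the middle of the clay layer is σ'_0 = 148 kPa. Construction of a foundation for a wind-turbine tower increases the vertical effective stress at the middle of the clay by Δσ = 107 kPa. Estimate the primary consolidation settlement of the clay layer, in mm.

S_c ≈ 46.2 mm

Final effective stress: σ'_f = 148 + 107 = 255 kPa.
σ'_f = 255 ≤ σ'_p = 348 kPa, so the clay remains overconsolidated and only the recompression index applies:
S_c = C_r·H/(1+e₀)·log₁₀(σ'_f/σ'_0) = 0.08×5.5/2.25×log₁₀(255/148)
    = 0.19555 × 0.23628 = 0.04621 m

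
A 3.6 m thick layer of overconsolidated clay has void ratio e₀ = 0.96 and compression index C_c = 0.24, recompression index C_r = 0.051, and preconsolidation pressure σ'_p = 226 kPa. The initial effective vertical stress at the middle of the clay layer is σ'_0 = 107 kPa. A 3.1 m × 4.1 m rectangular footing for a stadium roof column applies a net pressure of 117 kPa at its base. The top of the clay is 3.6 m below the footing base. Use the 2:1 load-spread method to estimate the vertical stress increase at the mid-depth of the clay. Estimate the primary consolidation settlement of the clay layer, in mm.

Mid-depth of clay below the footing base: z = 3.6 + 3.6/2 = 5.4 m.
Stress increase at mid-clay by the 2:1 spreading method:
Δσ = qBL/((B+z)(L+z)) = 117×3.1×4.1/((3.1+5.4)(4.1+5.4)) = 18.416 kPa
Final effective stress: σ'_f = 107 + 18.416 = 125.42 kPa.
σ'_f = 125.42 ≤ σ'_p = 226 kPa, so the clay remains overconsolidated and only the recompression index applies:
S_c = C_r·H/(1+e₀)·log₁₀(σ'_f/σ'_0) = 0.051×3.6/1.96×log₁₀(125.42/107)
    = 0.093672 × 0.068983 = 0.006462 m

S_c ≈ 6.46 mm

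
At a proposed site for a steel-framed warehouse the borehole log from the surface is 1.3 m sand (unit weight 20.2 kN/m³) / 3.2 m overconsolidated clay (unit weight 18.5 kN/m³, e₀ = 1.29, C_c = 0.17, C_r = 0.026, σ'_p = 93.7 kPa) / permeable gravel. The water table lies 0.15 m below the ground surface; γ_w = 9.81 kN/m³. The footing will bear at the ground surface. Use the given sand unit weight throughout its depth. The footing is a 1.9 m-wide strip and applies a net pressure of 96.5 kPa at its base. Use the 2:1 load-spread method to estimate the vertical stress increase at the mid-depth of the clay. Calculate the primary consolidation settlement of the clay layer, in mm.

Mid-depth of clay below the ground surface: z = 1.3 + 3.2/2 = 2.9 m.
Total vertical stress at mid-clay: σ_v = 20.2×1.3 + 18.5×1.6 = 55.86 kPa.
Pore pressure: u = 9.81×(2.9 − 0.15) = 26.978 kPa.
Initial effective stress: σ'_0 = σ_v − u = 55.86 − 26.978 = 28.882 kPa.
Stress increase at mid-clay by the 2:1 spreading method:
Δσ = qB/(B+z) = 96.5×1.9/(1.9+2.9) = 38.198 kPa
Final effective stress: σ'_f = 28.882 + 38.198 = 67.08 kPa.
σ'_f = 67.08 ≤ σ'_p = 93.7 kPa, so the clay remains overconsolidated and only the recompression index applies:
S_c = C_r·H/(1+e₀)·log₁₀(σ'_f/σ'_0) = 0.026×3.2/2.29×log₁₀(67.08/28.882)
    = 0.036332 × 0.36597 = 0.0133 m

S_c ≈ 13.3 mm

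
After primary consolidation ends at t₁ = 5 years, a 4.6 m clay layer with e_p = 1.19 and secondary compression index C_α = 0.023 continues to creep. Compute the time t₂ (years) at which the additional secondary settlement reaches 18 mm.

t₂ ≈ 11.8 years

S_s = C_α·H/(1+e_p)·log₁₀(t₂/t₁) ⇒ log₁₀(t₂/t₁) = S_s·(1+e_p)/(C_α·H).
log₁₀(t₂/t₁) = 0.018 × (1+1.19) / (0.023×4.6) = 0.3726
t₂ = t₁ × 10^0.3726 = 5 × 2.358 = 11.79 years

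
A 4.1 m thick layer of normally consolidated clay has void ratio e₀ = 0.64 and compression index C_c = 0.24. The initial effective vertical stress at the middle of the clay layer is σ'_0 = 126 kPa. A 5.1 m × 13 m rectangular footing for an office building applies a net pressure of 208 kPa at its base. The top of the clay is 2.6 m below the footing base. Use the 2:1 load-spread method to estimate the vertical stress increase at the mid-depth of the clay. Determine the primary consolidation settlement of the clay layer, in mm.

Mid-depth of clay below the footing base: z = 2.6 + 4.1/2 = 4.65 m.
Stress increase at mid-clay by the 2:1 spreading method:
Δσ = qBL/((B+z)(L+z)) = 208×5.1×13/((5.1+4.65)(13+4.65)) = 80.136 kPa
Final effective stress: σ'_f = σ'_0 + Δσ = 126 + 80.136 = 206.14 kPa.
Normally consolidated clay, so the full stress increment lies on the virgin compression line:
S_c = C_c·H/(1+e₀)·log₁₀(σ'_f/σ'_0) = 0.24×4.1/(1+0.64)×log₁₀(206.14/126)
    = 0.6 × 0.21379 = 0.1283 m

S_c ≈ 128 mm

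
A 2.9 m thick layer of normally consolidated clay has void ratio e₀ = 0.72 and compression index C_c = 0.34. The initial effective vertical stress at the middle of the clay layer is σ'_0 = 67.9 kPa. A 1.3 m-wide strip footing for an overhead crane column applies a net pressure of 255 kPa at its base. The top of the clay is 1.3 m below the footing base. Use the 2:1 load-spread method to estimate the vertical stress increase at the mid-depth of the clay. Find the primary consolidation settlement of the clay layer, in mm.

S_c ≈ 197 mm

Mid-depth of clay below the footing base: z = 1.3 + 2.9/2 = 2.75 m.
Stress increase at mid-clay by the 2:1 spreading method:
Δσ = qB/(B+z) = 255×1.3/(1.3+2.75) = 81.852 kPa
Final effective stress: σ'_f = σ'_0 + Δσ = 67.9 + 81.852 = 149.75 kPa.
Normally consolidated clay, so the full stress increment lies on the virgin compression line:
S_c = C_c·H/(1+e₀)·log₁₀(σ'_f/σ'_0) = 0.34×2.9/(1+0.72)×log₁₀(149.75/67.9)
    = 0.57326 × 0.3435 = 0.1969 m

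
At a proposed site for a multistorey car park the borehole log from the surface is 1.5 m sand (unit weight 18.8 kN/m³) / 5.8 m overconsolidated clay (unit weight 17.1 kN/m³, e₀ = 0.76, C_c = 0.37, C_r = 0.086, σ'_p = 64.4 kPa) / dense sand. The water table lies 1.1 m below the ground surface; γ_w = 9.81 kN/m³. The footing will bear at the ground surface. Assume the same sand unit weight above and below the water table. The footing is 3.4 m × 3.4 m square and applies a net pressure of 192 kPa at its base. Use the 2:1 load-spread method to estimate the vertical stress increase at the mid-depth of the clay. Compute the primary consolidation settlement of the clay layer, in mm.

Mid-depth of clay below the ground surface: z = 1.5 + 5.8/2 = 4.4 m.
Total vertical stress at mid-clay: σ_v = 18.8×1.5 + 17.1×2.9 = 77.79 kPa.
Pore pressure: u = 9.81×(4.4 − 1.1) = 32.373 kPa.
Initial effective stress: σ'_0 = σ_v − u = 77.79 − 32.373 = 45.417 kPa.
Stress increase at mid-clay by the 2:1 spreading method:
Δσ = qBL/((B+z)(L+z)) = 192×3.4×3.4/((3.4+4.4)(3.4+4.4)) = 36.481 kPa
Final effective stress: σ'_f = 45.417 + 36.481 = 81.898 kPa.
σ'_f = 81.898 > σ'_p = 64.4 kPa, so the stress path crosses the preconsolidation pressure — recompression up to σ'_p, then virgin compression beyond:
S_c = H/(1+e₀)·[C_r·log₁₀(σ'_p/σ'_0) + C_c·log₁₀(σ'_f/σ'_p)]
    = 5.8/1.76 × [0.086×log₁₀(64.4/45.417) + 0.37×log₁₀(81.898/64.4)]
    = 3.2955 × [0.013043 + 0.038623] = 0.1703 m

S_c ≈ 170 mm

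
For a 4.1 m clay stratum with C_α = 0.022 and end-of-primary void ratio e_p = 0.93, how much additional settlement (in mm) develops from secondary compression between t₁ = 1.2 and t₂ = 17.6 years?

Secondary compression: S_s = C_α·H/(1+e_p)·log₁₀(t₂/t₁)
S_s = 0.022×4.1/(1+0.93)×log₁₀(17.6/1.2)
    = 0.04674 × 1.166 = 0.05451 m

S_s ≈ 54.5 mm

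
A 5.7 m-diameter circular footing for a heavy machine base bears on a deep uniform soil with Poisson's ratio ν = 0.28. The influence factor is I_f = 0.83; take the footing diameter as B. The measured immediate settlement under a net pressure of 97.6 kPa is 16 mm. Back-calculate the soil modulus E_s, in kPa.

S_e = q·B·(1−ν²)/E_s · I_f  ⇒  E_s = q·B·(1−ν²)·I_f / S_e.
E_s = 97.6 × 5.7 × 0.9216 × 0.83 / 0.016 = 26600 kPa

E_s ≈ 26600 kPa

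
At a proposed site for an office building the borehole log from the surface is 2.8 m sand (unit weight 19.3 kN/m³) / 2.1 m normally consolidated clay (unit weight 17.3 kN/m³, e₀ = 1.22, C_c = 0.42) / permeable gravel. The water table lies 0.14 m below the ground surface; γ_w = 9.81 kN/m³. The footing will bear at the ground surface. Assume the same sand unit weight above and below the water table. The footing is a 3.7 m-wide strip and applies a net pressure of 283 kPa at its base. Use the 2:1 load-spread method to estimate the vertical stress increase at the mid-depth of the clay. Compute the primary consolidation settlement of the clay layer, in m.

Mid-depth of clay below the ground surface: z = 2.8 + 2.1/2 = 3.85 m.
Total vertical stress at mid-clay: σ_v = 19.3×2.8 + 17.3×1.05 = 72.205 kPa.
Pore pressure: u = 9.81×(3.85 − 0.14) = 36.395 kPa.
Initial effective stress: σ'_0 = σ_v − u = 72.205 − 36.395 = 35.81 kPa.
Stress increase at mid-clay by the 2:1 spreading method:
Δσ = qB/(B+z) = 283×3.7/(3.7+3.85) = 138.69 kPa
Final effective stress: σ'_f = σ'_0 + Δσ = 35.81 + 138.69 = 174.5 kPa.
Normally consolidated clay, so the full stress increment lies on the virgin compression line:
S_c = C_c·H/(1+e₀)·log₁₀(σ'_f/σ'_0) = 0.42×2.1/(1+1.22)×log₁₀(174.5/35.81)
    = 0.3973 × 0.68779 = 0.2733 m

S_c ≈ 0.273 m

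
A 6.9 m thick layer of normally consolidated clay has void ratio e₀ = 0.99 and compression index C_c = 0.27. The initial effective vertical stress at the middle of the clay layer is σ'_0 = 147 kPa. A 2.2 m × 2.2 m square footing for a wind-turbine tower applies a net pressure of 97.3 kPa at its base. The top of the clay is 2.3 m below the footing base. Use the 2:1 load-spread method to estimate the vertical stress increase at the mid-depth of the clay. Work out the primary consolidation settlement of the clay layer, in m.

Mid-depth of clay below the footing base: z = 2.3 + 6.9/2 = 5.75 m.
Stress increase at mid-clay by the 2:1 spreading method:
Δσ = qBL/((B+z)(L+z)) = 97.3×2.2×2.2/((2.2+5.75)(2.2+5.75)) = 7.4512 kPa
Final effective stress: σ'_f = σ'_0 + Δσ = 147 + 7.4512 = 154.45 kPa.
Normally consolidated clay, so the full stress increment lies on the virgin compression line:
S_c = C_c·H/(1+e₀)·log₁₀(σ'_f/σ'_0) = 0.27×6.9/(1+0.99)×log₁₀(154.45/147)
    = 0.93618 × 0.021471 = 0.0201 m

S_c ≈ 0.0201 m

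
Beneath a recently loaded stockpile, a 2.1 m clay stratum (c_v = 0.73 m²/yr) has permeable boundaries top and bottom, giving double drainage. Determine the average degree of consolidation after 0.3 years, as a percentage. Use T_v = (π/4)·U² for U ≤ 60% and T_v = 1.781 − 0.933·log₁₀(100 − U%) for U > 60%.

U ≈ 50.3 %

Drainage path length: H_d = H/2 = 1.05 m (double drainage).
T_v = c_v·t/H_d² = 0.73×0.3/1.05² = 0.19864.
T_v = 0.19864 corresponds to the U ≤ 60% branch:
U = √(4T_v/π) = 0.5029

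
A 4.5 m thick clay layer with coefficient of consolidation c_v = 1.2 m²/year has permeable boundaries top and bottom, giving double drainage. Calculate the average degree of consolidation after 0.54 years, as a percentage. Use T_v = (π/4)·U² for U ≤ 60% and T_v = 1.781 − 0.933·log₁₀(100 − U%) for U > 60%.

Drainage path length: H_d = H/2 = 2.25 m (double drainage).
T_v = c_v·t/H_d² = 1.2×0.54/2.25² = 0.128.
T_v = 0.128 corresponds to the U ≤ 60% branch:
U = √(4T_v/π) = 0.4037

U ≈ 40.4 %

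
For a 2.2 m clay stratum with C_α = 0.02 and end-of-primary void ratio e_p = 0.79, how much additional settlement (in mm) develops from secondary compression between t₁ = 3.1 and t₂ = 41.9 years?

S_s ≈ 27.8 mm

Secondary compression: S_s = C_α·H/(1+e_p)·log₁₀(t₂/t₁)
S_s = 0.02×2.2/(1+0.79)×log₁₀(41.9/3.1)
    = 0.02458 × 1.131 = 0.0278 m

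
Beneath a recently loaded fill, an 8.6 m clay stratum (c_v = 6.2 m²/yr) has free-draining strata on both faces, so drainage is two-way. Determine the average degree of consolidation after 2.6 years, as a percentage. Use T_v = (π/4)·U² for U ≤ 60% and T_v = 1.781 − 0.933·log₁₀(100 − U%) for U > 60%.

Drainage path length: H_d = H/2 = 4.3 m (double drainage).
T_v = c_v·t/H_d² = 6.2×2.6/4.3² = 0.87182.
T_v = 0.87182 corresponds to the U > 60% branch:
U = 1 − 10^((1.781 − T_v)/0.933)/100 = 0.9057

U ≈ 90.6 %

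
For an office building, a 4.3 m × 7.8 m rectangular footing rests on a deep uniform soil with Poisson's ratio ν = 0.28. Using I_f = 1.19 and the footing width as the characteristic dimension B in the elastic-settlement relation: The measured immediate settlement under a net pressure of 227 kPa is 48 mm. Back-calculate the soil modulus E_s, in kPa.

E_s ≈ 22300 kPa

S_e = q·B·(1−ν²)/E_s · I_f  ⇒  E_s = q·B·(1−ν²)·I_f / S_e.
E_s = 227 × 4.3 × 0.9216 × 1.19 / 0.048 = 22300 kPa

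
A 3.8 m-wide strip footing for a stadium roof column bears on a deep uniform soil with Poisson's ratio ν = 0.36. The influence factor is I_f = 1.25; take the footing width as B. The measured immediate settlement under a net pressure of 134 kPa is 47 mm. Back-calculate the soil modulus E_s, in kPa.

E_s ≈ 11800 kPa

S_e = q·B·(1−ν²)/E_s · I_f  ⇒  E_s = q·B·(1−ν²)·I_f / S_e.
E_s = 134 × 3.8 × 0.8704 × 1.25 / 0.047 = 11790 kPa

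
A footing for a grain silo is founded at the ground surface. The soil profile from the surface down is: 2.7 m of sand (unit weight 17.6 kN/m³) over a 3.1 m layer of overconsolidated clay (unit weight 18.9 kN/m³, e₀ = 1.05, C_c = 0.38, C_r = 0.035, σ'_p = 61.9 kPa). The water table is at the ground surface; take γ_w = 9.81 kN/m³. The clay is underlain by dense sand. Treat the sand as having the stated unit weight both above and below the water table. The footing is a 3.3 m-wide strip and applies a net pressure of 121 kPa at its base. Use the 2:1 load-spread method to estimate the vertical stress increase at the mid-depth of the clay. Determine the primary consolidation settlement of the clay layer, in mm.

S_c ≈ 101 mm

Mid-depth of clay below the ground surface: z = 2.7 + 3.1/2 = 4.25 m.
Total vertical stress at mid-clay: σ_v = 17.6×2.7 + 18.9×1.55 = 76.815 kPa.
Pore pressure: u = 9.81×(4.25 − 0) = 41.693 kPa.
Initial effective stress: σ'_0 = σ_v − u = 76.815 − 41.693 = 35.122 kPa.
Stress increase at mid-clay by the 2:1 spreading method:
Δσ = qB/(B+z) = 121×3.3/(3.3+4.25) = 52.887 kPa
Final effective stress: σ'_f = 35.122 + 52.887 = 88.009 kPa.
σ'_f = 88.009 > σ'_p = 61.9 kPa, so the stress path crosses the preconsolidation pressure — recompression up to σ'_p, then virgin compression beyond:
S_c = H/(1+e₀)·[C_r·log₁₀(σ'_p/σ'_0) + C_c·log₁₀(σ'_f/σ'_p)]
    = 3.1/2.05 × [0.035×log₁₀(61.9/35.122) + 0.38×log₁₀(88.009/61.9)]
    = 1.5122 × [0.0086139 + 0.058078] = 0.1009 m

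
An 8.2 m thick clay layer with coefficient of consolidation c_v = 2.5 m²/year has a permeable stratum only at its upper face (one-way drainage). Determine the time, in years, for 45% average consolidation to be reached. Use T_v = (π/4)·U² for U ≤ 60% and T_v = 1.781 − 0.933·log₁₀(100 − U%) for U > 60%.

t ≈ 4.28 years

Drainage path length: H_d = H = 8.2 m (single drainage).
U ≤ 60%: T_v = (π/4)·U² = (π/4)×0.45² = 0.15904.
t = T_v·H_d²/c_v = 0.15904×8.2²/2.5 = 4.278 years.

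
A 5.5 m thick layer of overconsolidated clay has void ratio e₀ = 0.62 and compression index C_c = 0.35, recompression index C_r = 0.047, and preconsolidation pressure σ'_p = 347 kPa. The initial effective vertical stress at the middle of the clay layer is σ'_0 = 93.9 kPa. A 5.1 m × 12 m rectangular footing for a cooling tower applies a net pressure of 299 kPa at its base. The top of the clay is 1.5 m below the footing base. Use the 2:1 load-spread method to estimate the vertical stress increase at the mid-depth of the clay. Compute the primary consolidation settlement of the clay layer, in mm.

Mid-depth of clay below the footing base: z = 1.5 + 5.5/2 = 4.25 m.
Stress increase at mid-clay by the 2:1 spreading method:
Δσ = qBL/((B+z)(L+z)) = 299×5.1×12/((5.1+4.25)(12+4.25)) = 120.44 kPa
Final effective stress: σ'_f = 93.9 + 120.44 = 214.34 kPa.
σ'_f = 214.34 ≤ σ'_p = 347 kPa, so the clay remains overconsolidated and only the recompression index applies:
S_c = C_r·H/(1+e₀)·log₁₀(σ'_f/σ'_0) = 0.047×5.5/1.62×log₁₀(214.34/93.9)
    = 0.15957 × 0.35844 = 0.0572 m

S_c ≈ 57.2 mm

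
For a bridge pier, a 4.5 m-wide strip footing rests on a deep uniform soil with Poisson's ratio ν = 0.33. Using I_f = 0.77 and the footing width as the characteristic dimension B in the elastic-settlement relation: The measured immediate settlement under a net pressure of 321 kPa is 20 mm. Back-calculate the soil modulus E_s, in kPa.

S_e = q·B·(1−ν²)/E_s · I_f  ⇒  E_s = q·B·(1−ν²)·I_f / S_e.
E_s = 321 × 4.5 × 0.8911 × 0.77 / 0.02 = 49560 kPa

E_s ≈ 49600 kPa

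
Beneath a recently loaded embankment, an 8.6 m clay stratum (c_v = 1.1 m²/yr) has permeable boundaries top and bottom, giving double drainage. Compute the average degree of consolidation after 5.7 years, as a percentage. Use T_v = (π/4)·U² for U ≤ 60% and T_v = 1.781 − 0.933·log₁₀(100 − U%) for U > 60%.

Drainage path length: H_d = H/2 = 4.3 m (double drainage).
T_v = c_v·t/H_d² = 1.1×5.7/4.3² = 0.3391.
T_v = 0.3391 corresponds to the U > 60% branch:
U = 1 − 10^((1.781 − T_v)/0.933)/100 = 0.6489

U ≈ 64.9 %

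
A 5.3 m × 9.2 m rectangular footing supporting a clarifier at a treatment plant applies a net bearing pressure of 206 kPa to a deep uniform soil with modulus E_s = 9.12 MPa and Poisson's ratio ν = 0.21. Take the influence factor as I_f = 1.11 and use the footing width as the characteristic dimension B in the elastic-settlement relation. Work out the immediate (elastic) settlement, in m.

S_e ≈ 0.127 m

Immediate (elastic) settlement: S_e = q·B·(1−ν²)/E_s · I_f.
E_s = 9.12 MPa = 9120 kPa.
S_e = 206 × 5.3 × (1 − 0.21²) / 9120 × 1.11
    = 206 × 5.3 × 0.9559 / 9120 × 1.11
    = 0.127 m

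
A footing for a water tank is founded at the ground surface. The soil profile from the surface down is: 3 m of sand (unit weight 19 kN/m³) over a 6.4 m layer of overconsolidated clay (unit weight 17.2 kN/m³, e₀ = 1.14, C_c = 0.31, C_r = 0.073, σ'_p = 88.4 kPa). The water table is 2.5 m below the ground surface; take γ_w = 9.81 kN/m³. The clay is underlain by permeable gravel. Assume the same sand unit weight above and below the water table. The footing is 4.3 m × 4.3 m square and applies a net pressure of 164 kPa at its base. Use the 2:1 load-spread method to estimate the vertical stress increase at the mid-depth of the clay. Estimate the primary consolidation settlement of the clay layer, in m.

S_c ≈ 0.0772 m

Mid-depth of clay below the ground surface: z = 3 + 6.4/2 = 6.2 m.
Total vertical stress at mid-clay: σ_v = 19×3 + 17.2×3.2 = 112.04 kPa.
Pore pressure: u = 9.81×(6.2 − 2.5) = 36.297 kPa.
Initial effective stress: σ'_0 = σ_v − u = 112.04 − 36.297 = 75.743 kPa.
Stress increase at mid-clay by the 2:1 spreading method:
Δσ = qBL/((B+z)(L+z)) = 164×4.3×4.3/((4.3+6.2)(4.3+6.2)) = 27.504 kPa
Final effective stress: σ'_f = 75.743 + 27.504 = 103.25 kPa.
σ'_f = 103.25 > σ'_p = 88.4 kPa, so the stress path crosses the preconsolidation pressure — recompression up to σ'_p, then virgin compression beyond:
S_c = H/(1+e₀)·[C_r·log₁₀(σ'_p/σ'_0) + C_c·log₁₀(σ'_f/σ'_p)]
    = 6.4/2.14 × [0.073×log₁₀(88.4/75.743) + 0.31×log₁₀(103.25/88.4)]
    = 2.9907 × [0.004899 + 0.020906] = 0.07718 m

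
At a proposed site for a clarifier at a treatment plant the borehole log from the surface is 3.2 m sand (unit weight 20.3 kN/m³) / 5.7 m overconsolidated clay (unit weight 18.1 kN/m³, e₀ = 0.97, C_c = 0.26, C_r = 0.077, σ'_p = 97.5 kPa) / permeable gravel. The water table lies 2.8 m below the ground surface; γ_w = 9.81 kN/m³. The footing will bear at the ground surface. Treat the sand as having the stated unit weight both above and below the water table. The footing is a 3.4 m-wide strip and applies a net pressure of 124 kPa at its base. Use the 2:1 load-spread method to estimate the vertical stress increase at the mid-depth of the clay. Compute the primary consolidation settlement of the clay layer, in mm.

S_c ≈ 106 mm

Mid-depth of clay below the ground surface: z = 3.2 + 5.7/2 = 6.05 m.
Total vertical stress at mid-clay: σ_v = 20.3×3.2 + 18.1×2.85 = 116.55 kPa.
Pore pressure: u = 9.81×(6.05 − 2.8) = 31.883 kPa.
Initial effective stress: σ'_0 = σ_v − u = 116.55 − 31.883 = 84.667 kPa.
Stress increase at mid-clay by the 2:1 spreading method:
Δσ = qB/(B+z) = 124×3.4/(3.4+6.05) = 44.614 kPa
Final effective stress: σ'_f = 84.667 + 44.614 = 129.28 kPa.
σ'_f = 129.28 > σ'_p = 97.5 kPa, so the stress path crosses the preconsolidation pressure — recompression up to σ'_p, then virgin compression beyond:
S_c = H/(1+e₀)·[C_r·log₁₀(σ'_p/σ'_0) + C_c·log₁₀(σ'_f/σ'_p)]
    = 5.7/1.97 × [0.077×log₁₀(97.5/84.667) + 0.26×log₁₀(129.28/97.5)]
    = 2.8934 × [0.0047194 + 0.031857] = 0.1058 m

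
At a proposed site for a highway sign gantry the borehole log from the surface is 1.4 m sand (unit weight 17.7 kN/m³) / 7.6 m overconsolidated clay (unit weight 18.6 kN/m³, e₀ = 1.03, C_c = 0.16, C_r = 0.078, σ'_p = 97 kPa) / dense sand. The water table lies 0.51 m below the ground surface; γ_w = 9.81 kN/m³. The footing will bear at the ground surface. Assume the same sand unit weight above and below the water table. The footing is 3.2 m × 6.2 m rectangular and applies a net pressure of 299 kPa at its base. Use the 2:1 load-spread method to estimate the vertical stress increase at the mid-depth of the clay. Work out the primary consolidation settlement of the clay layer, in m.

S_c ≈ 0.121 m

Mid-depth of clay below the ground surface: z = 1.4 + 7.6/2 = 5.2 m.
Total vertical stress at mid-clay: σ_v = 17.7×1.4 + 18.6×3.8 = 95.46 kPa.
Pore pressure: u = 9.81×(5.2 − 0.51) = 46.009 kPa.
Initial effective stress: σ'_0 = σ_v − u = 95.46 − 46.009 = 49.451 kPa.
Stress increase at mid-clay by the 2:1 spreading method:
Δσ = qBL/((B+z)(L+z)) = 299×3.2×6.2/((3.2+5.2)(6.2+5.2)) = 61.948 kPa
Final effective stress: σ'_f = 49.451 + 61.948 = 111.4 kPa.
σ'_f = 111.4 > σ'_p = 97 kPa, so the stress path crosses the preconsolidation pressure — recompression up to σ'_p, then virgin compression beyond:
S_c = H/(1+e₀)·[C_r·log₁₀(σ'_p/σ'_0) + C_c·log₁₀(σ'_f/σ'_p)]
    = 7.6/2.03 × [0.078×log₁₀(97/49.451) + 0.16×log₁₀(111.4/97)]
    = 3.7438 × [0.022823 + 0.0096182] = 0.1215 m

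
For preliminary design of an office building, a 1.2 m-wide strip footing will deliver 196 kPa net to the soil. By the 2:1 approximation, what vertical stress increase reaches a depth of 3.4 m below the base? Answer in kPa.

Δσ_z ≈ 51.1 kPa

By the 2:1 method the load spreads at 1 horizontal : 2 vertical, so at depth z the loaded area has grown by z in each plan dimension:
Δσ = qB/(B+z) = 196×1.2/(1.2+3.4) = 51.13 kPa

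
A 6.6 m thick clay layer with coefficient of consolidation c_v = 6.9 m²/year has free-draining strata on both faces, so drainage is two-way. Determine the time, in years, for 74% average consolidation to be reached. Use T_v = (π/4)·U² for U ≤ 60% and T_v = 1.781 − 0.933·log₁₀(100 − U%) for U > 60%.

Drainage path length: H_d = H/2 = 3.3 m (double drainage).
U > 60%: T_v = 1.781 − 0.933·log₁₀(100 − 74) = 0.46083.
t = T_v·H_d²/c_v = 0.46083×3.3²/6.9 = 0.7273 years.

t ≈ 0.727 years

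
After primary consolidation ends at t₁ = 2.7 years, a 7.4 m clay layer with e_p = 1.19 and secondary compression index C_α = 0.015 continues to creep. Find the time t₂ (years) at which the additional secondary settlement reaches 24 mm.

S_s = C_α·H/(1+e_p)·log₁₀(t₂/t₁) ⇒ log₁₀(t₂/t₁) = S_s·(1+e_p)/(C_α·H).
log₁₀(t₂/t₁) = 0.024 × (1+1.19) / (0.015×7.4) = 0.4735
t₂ = t₁ × 10^0.4735 = 2.7 × 2.975 = 8.033 years

t₂ ≈ 8.03 years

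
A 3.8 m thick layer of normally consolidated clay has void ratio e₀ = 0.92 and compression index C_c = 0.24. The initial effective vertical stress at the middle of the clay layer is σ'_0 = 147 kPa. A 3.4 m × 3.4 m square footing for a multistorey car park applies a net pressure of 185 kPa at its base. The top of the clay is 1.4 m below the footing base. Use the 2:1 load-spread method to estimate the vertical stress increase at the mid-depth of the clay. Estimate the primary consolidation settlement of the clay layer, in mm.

S_c ≈ 57.9 mm

Mid-depth of clay below the footing base: z = 1.4 + 3.8/2 = 3.3 m.
Stress increase at mid-clay by the 2:1 spreading method:
Δσ = qBL/((B+z)(L+z)) = 185×3.4×3.4/((3.4+3.3)(3.4+3.3)) = 47.641 kPa
Final effective stress: σ'_f = σ'_0 + Δσ = 147 + 47.641 = 194.64 kPa.
Normally consolidated clay, so the full stress increment lies on the virgin compression line:
S_c = C_c·H/(1+e₀)·log₁₀(σ'_f/σ'_0) = 0.24×3.8/(1+0.92)×log₁₀(194.64/147)
    = 0.475 × 0.12191 = 0.05791 m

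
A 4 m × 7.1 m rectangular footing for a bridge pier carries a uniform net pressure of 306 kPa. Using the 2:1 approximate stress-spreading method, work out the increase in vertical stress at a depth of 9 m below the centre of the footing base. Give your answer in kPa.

By the 2:1 method the load spreads at 1 horizontal : 2 vertical, so at depth z the loaded area has grown by z in each plan dimension:
Δσ = qBL/((B+z)(L+z)) = 306×4×7.1/((4+9)(7.1+9)) = 41.521 kPa

Δσ_z ≈ 41.5 kPa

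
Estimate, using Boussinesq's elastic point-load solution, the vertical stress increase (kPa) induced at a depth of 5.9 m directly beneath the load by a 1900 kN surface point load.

Boussinesq vertical stress below a point load on an elastic half-space:
Δσ_z = 3P/(2πz²) · [1 + (r/z)²]^(−5/2)
r/z = 0/5.9 = 0; [1+(r/z)²]^(−5/2) = 1.
Δσ_z = 3×1900/(2π×5.9²) × 1 = 26.061 × 1 = 26.06 kPa

Δσ_z ≈ 26.1 kPa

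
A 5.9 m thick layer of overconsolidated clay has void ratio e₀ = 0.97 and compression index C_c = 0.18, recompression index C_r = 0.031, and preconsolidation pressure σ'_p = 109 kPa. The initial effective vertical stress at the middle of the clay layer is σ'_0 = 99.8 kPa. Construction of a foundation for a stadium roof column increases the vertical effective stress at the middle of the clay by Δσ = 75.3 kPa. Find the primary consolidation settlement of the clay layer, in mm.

Final effective stress: σ'_f = 99.8 + 75.3 = 175.1 kPa.
σ'_f = 175.1 > σ'_p = 109 kPa, so the stress path crosses the preconsolidation pressure — recompression up to σ'_p, then virgin compression beyond:
S_c = H/(1+e₀)·[C_r·log₁₀(σ'_p/σ'_0) + C_c·log₁₀(σ'_f/σ'_p)]
    = 5.9/1.97 × [0.031×log₁₀(109/99.8) + 0.18×log₁₀(175.1/109)]
    = 2.9949 × [0.0011872 + 0.037055] = 0.1145 m

S_c ≈ 115 mm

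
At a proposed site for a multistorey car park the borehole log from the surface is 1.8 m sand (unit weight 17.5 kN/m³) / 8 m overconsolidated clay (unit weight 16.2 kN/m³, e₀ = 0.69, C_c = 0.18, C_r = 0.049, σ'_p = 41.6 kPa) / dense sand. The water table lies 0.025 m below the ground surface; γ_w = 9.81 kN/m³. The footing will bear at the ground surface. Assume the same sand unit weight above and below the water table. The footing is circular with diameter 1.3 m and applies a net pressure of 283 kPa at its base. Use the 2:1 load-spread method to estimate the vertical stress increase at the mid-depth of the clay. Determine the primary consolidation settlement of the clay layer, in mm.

S_c ≈ 66.4 mm

Mid-depth of clay below the ground surface: z = 1.8 + 8/2 = 5.8 m.
Total vertical stress at mid-clay: σ_v = 17.5×1.8 + 16.2×4 = 96.3 kPa.
Pore pressure: u = 9.81×(5.8 − 0.025) = 56.653 kPa.
Initial effective stress: σ'_0 = σ_v − u = 96.3 − 56.653 = 39.647 kPa.
Stress increase at mid-clay by the 2:1 spreading method:
Δσ ≈ qD²/(D+z)² = 283×1.3²/(1.3+5.8)² = 9.4876 kPa
Final effective stress: σ'_f = 39.647 + 9.4876 = 49.135 kPa.
σ'_f = 49.135 > σ'_p = 41.6 kPa, so the stress path crosses the preconsolidation pressure — recompression up to σ'_p, then virgin compression beyond:
S_c = H/(1+e₀)·[C_r·log₁₀(σ'_p/σ'_0) + C_c·log₁₀(σ'_f/σ'_p)]
    = 8/1.69 × [0.049×log₁₀(41.6/39.647) + 0.18×log₁₀(49.135/41.6)]
    = 4.7337 × [0.0010233 + 0.013014] = 0.06645 m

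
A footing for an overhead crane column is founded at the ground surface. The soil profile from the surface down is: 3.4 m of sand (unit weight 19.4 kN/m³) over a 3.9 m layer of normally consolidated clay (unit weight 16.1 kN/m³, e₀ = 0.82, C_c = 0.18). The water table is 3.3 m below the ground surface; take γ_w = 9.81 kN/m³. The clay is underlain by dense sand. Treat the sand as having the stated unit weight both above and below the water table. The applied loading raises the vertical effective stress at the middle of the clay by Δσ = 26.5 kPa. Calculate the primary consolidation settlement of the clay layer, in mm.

Mid-depth of clay below the ground surface: z = 3.4 + 3.9/2 = 5.35 m.
Total vertical stress at mid-clay: σ_v = 19.4×3.4 + 16.1×1.95 = 97.355 kPa.
Pore pressure: u = 9.81×(5.35 − 3.3) = 20.11 kPa.
Initial effective stress: σ'_0 = σ_v − u = 97.355 − 20.11 = 77.245 kPa.
Final effective stress: σ'_f = σ'_0 + Δσ = 77.245 + 26.5 = 103.75 kPa.
Normally consolidated clay, so the full stress increment lies on the virgin compression line:
S_c = C_c·H/(1+e₀)·log₁₀(σ'_f/σ'_0) = 0.18×3.9/(1+0.82)×log₁₀(103.75/77.245)
    = 0.38571 × 0.12812 = 0.04942 m

S_c ≈ 49.4 mm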